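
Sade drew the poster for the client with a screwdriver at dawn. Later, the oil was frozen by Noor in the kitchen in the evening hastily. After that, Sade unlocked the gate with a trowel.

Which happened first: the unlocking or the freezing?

the freezing

The connectives place the freezing before the unlocking.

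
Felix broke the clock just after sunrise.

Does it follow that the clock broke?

yes

'Felix broke the clock' is the causative; it entails the inchoative 'the clock broke'.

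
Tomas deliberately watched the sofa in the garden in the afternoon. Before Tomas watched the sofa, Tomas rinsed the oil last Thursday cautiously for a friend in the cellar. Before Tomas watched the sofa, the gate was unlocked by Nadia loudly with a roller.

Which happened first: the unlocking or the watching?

The connectives place the unlocking before the watching.

the unlocking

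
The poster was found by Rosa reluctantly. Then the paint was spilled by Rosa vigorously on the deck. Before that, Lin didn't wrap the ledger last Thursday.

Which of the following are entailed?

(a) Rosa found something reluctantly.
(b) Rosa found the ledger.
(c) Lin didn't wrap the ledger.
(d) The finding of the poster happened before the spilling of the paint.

(a) Entailed — this follows by dropping conjuncts from the finding event's description.
(b) Not entailed — Rosa found the poster, not the ledger; the ledger belongs to the wrapping event.
(c) Not entailed — dropping 'last Thursday' under negation is not valid — the original leaves open that Lin wrapped the ledger some other way.
(d) Entailed — the narrative places the finding before the spilling.

(a), (d)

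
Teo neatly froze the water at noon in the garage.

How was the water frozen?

'neatly' marks the manner of the freezing event.

neatly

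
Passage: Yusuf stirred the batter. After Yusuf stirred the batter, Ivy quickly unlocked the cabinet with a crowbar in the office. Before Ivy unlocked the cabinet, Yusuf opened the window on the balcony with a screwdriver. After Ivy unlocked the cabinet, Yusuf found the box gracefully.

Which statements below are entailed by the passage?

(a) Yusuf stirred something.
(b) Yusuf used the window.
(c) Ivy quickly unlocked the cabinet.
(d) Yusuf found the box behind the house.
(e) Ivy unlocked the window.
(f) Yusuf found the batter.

(a), (c)

(a) Entailed — generalizing the patient leaves a sub-description the original still satisfies.
(b) Not entailed — the window is the patient, not an instrument — Yusuf used a screwdriver.
(c) Entailed — every conjunct here is already in the original unlocking event.
(d) Not entailed — 'behind the house' adds information not in the original event.
(e) Not entailed — Ivy unlocked the cabinet, not the window; the window belongs to the opening event.
(f) Not entailed — Yusuf found the box, not the batter; the batter belongs to the stirring event.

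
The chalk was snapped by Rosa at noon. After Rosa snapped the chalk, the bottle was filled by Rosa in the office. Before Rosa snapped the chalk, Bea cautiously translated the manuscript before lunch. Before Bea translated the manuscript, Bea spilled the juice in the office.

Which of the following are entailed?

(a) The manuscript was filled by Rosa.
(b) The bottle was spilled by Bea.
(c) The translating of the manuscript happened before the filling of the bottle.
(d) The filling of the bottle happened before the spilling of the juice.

(c)

(a) Not entailed — Rosa filled the bottle, not the manuscript; the manuscript belongs to the translating event.
(b) Not entailed — Bea spilled the juice, not the bottle; the bottle belongs to the filling event.
(c) Entailed — the narrative places the translating before the filling.
(d) Not entailed — the narrative places the spilling before the filling, not after.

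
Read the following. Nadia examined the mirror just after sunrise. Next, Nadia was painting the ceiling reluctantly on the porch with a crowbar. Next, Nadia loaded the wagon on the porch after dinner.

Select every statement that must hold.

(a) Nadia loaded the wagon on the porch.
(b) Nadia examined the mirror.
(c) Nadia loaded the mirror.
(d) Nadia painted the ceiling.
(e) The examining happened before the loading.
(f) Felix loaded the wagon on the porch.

(a) Entailed — this follows by dropping conjuncts from the loading event's description.
(b) Entailed — every conjunct here is already in the original examining event.
(c) Not entailed — Nadia loaded the wagon, not the mirror; the mirror belongs to the examining event.
(d) Not entailed — 'was painting' is progressive on an accomplishment; it does not entail the completed 'painted'.
(e) Entailed — the narrative places the examining before the loading.
(f) Not entailed — the passage has Nadia loading the wagon, not Felix.

(a), (b), (e)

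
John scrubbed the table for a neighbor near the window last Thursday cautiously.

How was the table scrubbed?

'cautiously' marks the manner of the scrubbing event.

cautiously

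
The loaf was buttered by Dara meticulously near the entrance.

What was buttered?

'the loaf' marks the patient of the buttering event.

the loaf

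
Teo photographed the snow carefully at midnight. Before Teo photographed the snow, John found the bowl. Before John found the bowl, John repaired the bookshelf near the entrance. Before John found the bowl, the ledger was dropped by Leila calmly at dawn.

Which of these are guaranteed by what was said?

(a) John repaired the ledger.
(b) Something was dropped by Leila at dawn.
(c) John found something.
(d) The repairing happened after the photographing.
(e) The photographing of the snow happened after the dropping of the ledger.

(a) Not entailed — John repaired the bookshelf, not the ledger; the ledger belongs to the dropping event.
(b) Entailed — this follows by dropping conjuncts from the dropping event's description.
(c) Entailed — this follows by dropping conjuncts from the finding event's description.
(d) Not entailed — the narrative places the repairing before the photographing, not after.
(e) Entailed — the narrative places the dropping before the photographing.

(b), (c), (e)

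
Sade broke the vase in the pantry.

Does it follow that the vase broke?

'Sade broke the vase' is the causative; it entails the inchoative 'the vase broke'.

yes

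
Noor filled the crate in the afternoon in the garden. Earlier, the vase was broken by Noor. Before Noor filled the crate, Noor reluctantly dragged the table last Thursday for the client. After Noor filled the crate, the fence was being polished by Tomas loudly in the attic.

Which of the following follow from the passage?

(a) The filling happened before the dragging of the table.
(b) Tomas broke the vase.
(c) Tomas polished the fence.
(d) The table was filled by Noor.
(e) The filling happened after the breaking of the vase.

(a) Not entailed — the narrative places the dragging before the filling, not after.
(b) Not entailed — the passage has Noor breaking the vase, not Tomas.
(c) Entailed — 'polish' is an activity; 'was polishing' entails that some polishing happened, so 'polished' holds.
(d) Not entailed — Noor filled the crate, not the table; the table belongs to the dragging event.
(e) Entailed — the narrative places the breaking before the filling.

(c), (e)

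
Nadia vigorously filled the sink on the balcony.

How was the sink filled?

'vigorously' marks the manner of the filling event.

vigorously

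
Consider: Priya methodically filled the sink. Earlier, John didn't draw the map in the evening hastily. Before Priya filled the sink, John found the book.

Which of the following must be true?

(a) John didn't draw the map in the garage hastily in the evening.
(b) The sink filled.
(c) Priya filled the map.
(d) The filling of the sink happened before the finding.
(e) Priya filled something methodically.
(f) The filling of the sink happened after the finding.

(a) Entailed — under negation, adding a further restriction is entailed: if no such drawing event occurred, none occurred in the garage either.
(b) Entailed — 'Priya filled the sink' is causative; it entails the inchoative 'the sink filled'.
(c) Not entailed — Priya filled the sink, not the map; the map belongs to the drawing event.
(d) Not entailed — the narrative places the finding before the filling, not after.
(e) Entailed — every conjunct here is already in the original filling event.
(f) Entailed — the narrative places the finding before the filling.

(a), (b), (e), (f)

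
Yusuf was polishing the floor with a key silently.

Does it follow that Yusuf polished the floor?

'polish' is atelic; if Yusuf was polishing the floor, then Yusuf polished the floor (for some time).

yes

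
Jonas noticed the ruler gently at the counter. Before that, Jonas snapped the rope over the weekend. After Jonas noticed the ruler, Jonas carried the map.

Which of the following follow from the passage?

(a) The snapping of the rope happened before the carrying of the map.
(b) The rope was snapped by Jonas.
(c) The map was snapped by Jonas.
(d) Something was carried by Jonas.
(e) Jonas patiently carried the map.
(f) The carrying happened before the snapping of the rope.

(a) Entailed — the narrative places the snapping before the carrying.
(b) Entailed — dropping 'over the weekend' leaves a sub-description the original still satisfies.
(c) Not entailed — Jonas snapped the rope, not the map; the map belongs to the carrying event.
(d) Entailed — this follows by dropping conjuncts from the carrying event's description.
(e) Not entailed — 'patiently' adds information not in the original event.
(f) Not entailed — the narrative places the snapping before the carrying, not after.

(a), (b), (d)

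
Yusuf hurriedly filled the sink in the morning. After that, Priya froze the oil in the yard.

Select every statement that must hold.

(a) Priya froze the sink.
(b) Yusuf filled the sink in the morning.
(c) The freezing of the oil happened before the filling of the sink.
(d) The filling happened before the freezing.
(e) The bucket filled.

(b), (d)

(a) Not entailed — Priya froze the oil, not the sink; the sink belongs to the filling event.
(b) Entailed — every conjunct here is already in the original filling event.
(c) Not entailed — the narrative places the filling before the freezing, not after.
(d) Entailed — the narrative places the filling before the freezing.
(e) Not entailed — the sink is what filled, not the bucket.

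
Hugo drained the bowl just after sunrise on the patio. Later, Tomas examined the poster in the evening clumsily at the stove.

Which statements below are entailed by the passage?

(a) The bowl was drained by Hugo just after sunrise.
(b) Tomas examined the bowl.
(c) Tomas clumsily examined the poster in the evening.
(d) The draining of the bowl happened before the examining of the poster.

(a) Entailed — the original entails any weakening of itself; this just drops 'on the patio'.
(b) Not entailed — Tomas examined the poster, not the bowl; the bowl belongs to the draining event.
(c) Entailed — the original entails any weakening of itself; this just drops 'at the stove'.
(d) Entailed — the narrative places the draining before the examining.

(a), (c), (d)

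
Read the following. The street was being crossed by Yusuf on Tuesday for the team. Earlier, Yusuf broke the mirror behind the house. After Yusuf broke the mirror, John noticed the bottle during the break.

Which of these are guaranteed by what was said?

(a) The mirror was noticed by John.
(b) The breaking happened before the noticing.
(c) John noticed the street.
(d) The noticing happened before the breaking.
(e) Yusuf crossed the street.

(a) Not entailed — John noticed the bottle, not the mirror; the mirror belongs to the breaking event.
(b) Entailed — the narrative places the breaking before the noticing.
(c) Not entailed — John noticed the bottle, not the street; the street belongs to the crossing event.
(d) Not entailed — the narrative places the breaking before the noticing, not after.
(e) Not entailed — 'was crossing' is progressive on an accomplishment; it does not entail the completed 'crossed'.

(b)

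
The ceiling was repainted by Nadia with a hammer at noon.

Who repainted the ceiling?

'Nadia' marks the agent of the repainting event.

Nadia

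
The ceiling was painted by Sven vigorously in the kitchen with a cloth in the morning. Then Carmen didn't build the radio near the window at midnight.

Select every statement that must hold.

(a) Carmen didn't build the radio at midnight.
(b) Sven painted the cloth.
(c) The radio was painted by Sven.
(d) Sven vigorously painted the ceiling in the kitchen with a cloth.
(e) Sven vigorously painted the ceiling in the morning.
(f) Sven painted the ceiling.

(a) Not entailed — dropping 'near the window' under negation is not valid — the original leaves open that Carmen built the radio some other way.
(b) Not entailed — the cloth is the instrument, not what was painted.
(c) Not entailed — Sven painted the ceiling, not the radio; the radio belongs to the building event.
(d) Entailed — this follows by dropping conjuncts from the painting event's description.
(e) Entailed — the original entails any weakening of itself; this just drops 'in the kitchen', 'with a cloth'.
(f) Entailed — this follows by dropping conjuncts from the painting event's description.

(d), (e), (f)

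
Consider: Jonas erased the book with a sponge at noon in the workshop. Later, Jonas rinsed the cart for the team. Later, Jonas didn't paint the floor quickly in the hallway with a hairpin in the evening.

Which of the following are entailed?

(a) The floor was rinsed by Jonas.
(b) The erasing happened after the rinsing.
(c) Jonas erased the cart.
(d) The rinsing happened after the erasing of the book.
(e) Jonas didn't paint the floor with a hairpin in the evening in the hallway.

(a) Not entailed — Jonas rinsed the cart, not the floor; the floor belongs to the painting event.
(b) Not entailed — the narrative places the erasing before the rinsing, not after.
(c) Not entailed — Jonas erased the book, not the cart; the cart belongs to the rinsing event.
(d) Entailed — the narrative places the erasing before the rinsing.
(e) Not entailed — dropping 'quickly' under negation is not valid — the original leaves open that Jonas painted the floor some other way.

(d)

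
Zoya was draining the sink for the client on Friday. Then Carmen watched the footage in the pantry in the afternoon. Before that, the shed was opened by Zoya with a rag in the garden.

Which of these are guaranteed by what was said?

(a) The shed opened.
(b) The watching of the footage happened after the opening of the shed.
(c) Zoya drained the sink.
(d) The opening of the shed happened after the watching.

(a), (b)

(a) Entailed — 'Zoya opened the shed' is causative; it entails the inchoative 'the shed opened'.
(b) Entailed — the narrative places the opening before the watching.
(c) Not entailed — 'was draining' is progressive on an accomplishment; it does not entail the completed 'drained'.
(d) Not entailed — the narrative places the opening before the watching, not after.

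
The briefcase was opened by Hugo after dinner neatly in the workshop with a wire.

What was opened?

the briefcase

'the briefcase' marks the patient of the opening event.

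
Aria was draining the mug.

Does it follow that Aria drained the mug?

no

'was draining' is progressive; for an accomplishment like 'drain the mug', it doesn't entail completion.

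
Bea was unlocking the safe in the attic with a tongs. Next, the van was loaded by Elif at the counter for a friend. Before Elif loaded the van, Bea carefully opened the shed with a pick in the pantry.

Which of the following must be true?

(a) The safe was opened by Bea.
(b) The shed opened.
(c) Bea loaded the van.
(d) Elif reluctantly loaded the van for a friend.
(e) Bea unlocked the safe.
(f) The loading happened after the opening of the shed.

(a) Not entailed — Bea opened the shed, not the safe; the safe belongs to the unlocking event.
(b) Entailed — 'Bea opened the shed' is causative; it entails the inchoative 'the shed opened'.
(c) Not entailed — the passage has Elif loading the van, not Bea.
(d) Not entailed — 'reluctantly' adds information not in the original event.
(e) Not entailed — 'was unlocking' is progressive on an accomplishment; it does not entail the completed 'unlocked'.
(f) Entailed — the narrative places the opening before the loading.

(b), (f)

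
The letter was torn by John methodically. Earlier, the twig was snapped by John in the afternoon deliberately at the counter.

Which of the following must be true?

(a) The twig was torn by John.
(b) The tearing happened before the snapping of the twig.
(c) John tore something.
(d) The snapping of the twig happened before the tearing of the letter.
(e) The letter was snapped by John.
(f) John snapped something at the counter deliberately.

(c), (d), (f)

(a) Not entailed — John tore the letter, not the twig; the twig belongs to the snapping event.
(b) Not entailed — the narrative places the snapping before the tearing, not after.
(c) Entailed — this follows by dropping conjuncts from the tearing event's description.
(d) Entailed — the narrative places the snapping before the tearing.
(e) Not entailed — John snapped the twig, not the letter; the letter belongs to the tearing event.
(f) Entailed — every conjunct here is already in the original snapping event.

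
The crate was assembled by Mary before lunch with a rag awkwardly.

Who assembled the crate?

Mary

'Mary' marks the agent of the assembling event.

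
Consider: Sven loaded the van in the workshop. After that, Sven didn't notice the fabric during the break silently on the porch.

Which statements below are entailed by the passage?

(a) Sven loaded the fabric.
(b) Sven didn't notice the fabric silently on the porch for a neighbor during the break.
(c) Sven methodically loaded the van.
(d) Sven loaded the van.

(a) Not entailed — Sven loaded the van, not the fabric; the fabric belongs to the noticing event.
(b) Entailed — under negation, adding a further restriction is entailed: if no such noticing event occurred, none occurred for a neighbor either.
(c) Not entailed — 'methodically' adds information not in the original event.
(d) Entailed — every conjunct here is already in the original loading event.

(b), (d)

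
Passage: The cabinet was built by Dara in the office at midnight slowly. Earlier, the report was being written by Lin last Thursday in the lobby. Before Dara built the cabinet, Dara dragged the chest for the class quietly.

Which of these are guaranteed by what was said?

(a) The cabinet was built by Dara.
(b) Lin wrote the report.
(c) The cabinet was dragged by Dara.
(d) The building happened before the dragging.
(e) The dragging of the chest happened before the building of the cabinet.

(a) Entailed — every conjunct here is already in the original building event.
(b) Not entailed — 'was writing' is progressive on an accomplishment; it does not entail the completed 'wrote'.
(c) Not entailed — Dara dragged the chest, not the cabinet; the cabinet belongs to the building event.
(d) Not entailed — the narrative places the dragging before the building, not after.
(e) Entailed — the narrative places the dragging before the building.

(a), (e)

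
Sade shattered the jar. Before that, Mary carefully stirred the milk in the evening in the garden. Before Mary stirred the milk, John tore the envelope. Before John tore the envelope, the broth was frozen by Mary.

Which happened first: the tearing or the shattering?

The connectives place the tearing before the shattering.

the tearing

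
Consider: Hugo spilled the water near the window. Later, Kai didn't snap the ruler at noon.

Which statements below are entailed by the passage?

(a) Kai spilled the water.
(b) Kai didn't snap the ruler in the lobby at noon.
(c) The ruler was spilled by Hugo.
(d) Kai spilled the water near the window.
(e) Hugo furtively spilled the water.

(b)

(a) Not entailed — the passage has Hugo spilling the water, not Kai.
(b) Entailed — under negation, adding a further restriction is entailed: if no such snapping event occurred, none occurred in the lobby either.
(c) Not entailed — Hugo spilled the water, not the ruler; the ruler belongs to the snapping event.
(d) Not entailed — the passage has Hugo spilling the water, not Kai.
(e) Not entailed — 'furtively' adds information not in the original event.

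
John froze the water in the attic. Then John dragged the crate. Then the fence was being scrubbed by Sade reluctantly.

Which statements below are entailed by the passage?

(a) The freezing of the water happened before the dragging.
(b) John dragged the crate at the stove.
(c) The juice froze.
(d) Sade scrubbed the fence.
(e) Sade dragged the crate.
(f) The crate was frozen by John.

(a), (d)

(a) Entailed — the narrative places the freezing before the dragging.
(b) Not entailed — 'at the stove' adds information not in the original event.
(c) Not entailed — the water is what froze, not the juice.
(d) Entailed — 'scrub' is an activity; 'was scrubbing' entails that some scrubbing happened, so 'scrubbed' holds.
(e) Not entailed — the passage has John dragging the crate, not Sade.
(f) Not entailed — John froze the water, not the crate; the crate belongs to the dragging event.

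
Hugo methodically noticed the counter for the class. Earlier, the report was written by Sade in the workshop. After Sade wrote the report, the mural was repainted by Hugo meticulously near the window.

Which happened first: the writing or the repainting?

the writing

The connectives place the writing before the repainting.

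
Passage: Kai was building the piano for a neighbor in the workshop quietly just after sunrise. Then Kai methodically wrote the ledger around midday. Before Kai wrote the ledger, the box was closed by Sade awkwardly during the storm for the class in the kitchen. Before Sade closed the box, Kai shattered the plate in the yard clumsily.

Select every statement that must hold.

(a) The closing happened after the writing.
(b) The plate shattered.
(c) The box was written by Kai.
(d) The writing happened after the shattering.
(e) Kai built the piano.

(b), (d)

(a) Not entailed — the narrative places the closing before the writing, not after.
(b) Entailed — 'Kai shattered the plate' is causative; it entails the inchoative 'the plate shattered'.
(c) Not entailed — Kai wrote the ledger, not the box; the box belongs to the closing event.
(d) Entailed — the narrative places the shattering before the writing.
(e) Not entailed — 'was building' is progressive on an accomplishment; it does not entail the completed 'built'.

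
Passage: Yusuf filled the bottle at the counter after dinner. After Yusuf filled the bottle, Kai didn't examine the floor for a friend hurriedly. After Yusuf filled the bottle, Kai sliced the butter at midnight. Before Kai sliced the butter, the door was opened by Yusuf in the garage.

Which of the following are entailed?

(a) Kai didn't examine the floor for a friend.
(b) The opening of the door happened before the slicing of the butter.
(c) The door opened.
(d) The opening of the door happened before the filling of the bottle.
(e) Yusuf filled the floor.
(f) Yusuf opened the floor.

(b), (c)

(a) Not entailed — dropping 'hurriedly' under negation is not valid — the original leaves open that Kai examined the floor some other way.
(b) Entailed — the narrative places the opening before the slicing.
(c) Entailed — 'Yusuf opened the door' is causative; it entails the inchoative 'the door opened'.
(d) Not entailed — the narrative doesn't order the opening relative to the filling.
(e) Not entailed — Yusuf filled the bottle, not the floor; the floor belongs to the examining event.
(f) Not entailed — Yusuf opened the door, not the floor; the floor belongs to the examining event.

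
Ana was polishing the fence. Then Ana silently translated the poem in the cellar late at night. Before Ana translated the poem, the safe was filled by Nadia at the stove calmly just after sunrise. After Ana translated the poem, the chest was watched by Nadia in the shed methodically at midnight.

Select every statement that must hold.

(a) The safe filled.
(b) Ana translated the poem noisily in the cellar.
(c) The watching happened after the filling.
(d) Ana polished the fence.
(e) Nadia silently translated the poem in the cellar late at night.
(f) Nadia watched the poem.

(a), (c), (d)

(a) Entailed — 'Nadia filled the safe' is causative; it entails the inchoative 'the safe filled'.
(b) Not entailed — 'noisily' adds a manner not in (and inconsistent with) the original.
(c) Entailed — the narrative places the filling before the watching.
(d) Entailed — 'polish' is an activity; 'was polishing' entails that some polishing happened, so 'polished' holds.
(e) Not entailed — the passage has Ana translating the poem, not Nadia.
(f) Not entailed — Nadia watched the chest, not the poem; the poem belongs to the translating event.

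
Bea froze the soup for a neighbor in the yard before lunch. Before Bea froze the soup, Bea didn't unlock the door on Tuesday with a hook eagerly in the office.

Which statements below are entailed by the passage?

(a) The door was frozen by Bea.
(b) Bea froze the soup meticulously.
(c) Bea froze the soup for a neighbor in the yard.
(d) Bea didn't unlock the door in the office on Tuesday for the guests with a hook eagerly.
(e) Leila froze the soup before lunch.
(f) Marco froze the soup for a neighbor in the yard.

(c), (d)

(a) Not entailed — Bea froze the soup, not the door; the door belongs to the unlocking event.
(b) Not entailed — 'meticulously' adds information not in the original event.
(c) Entailed — this follows by dropping conjuncts from the freezing event's description.
(d) Entailed — under negation, adding a further restriction is entailed: if no such unlocking event occurred, none occurred for the guests either.
(e) Not entailed — the passage has Bea freezing the soup, not Leila.
(f) Not entailed — the passage has Bea freezing the soup, not Marco.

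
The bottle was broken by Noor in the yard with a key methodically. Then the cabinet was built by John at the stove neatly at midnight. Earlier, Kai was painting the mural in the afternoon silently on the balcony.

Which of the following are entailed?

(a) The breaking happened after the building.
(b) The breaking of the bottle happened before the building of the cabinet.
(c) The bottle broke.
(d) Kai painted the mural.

(b), (c)

(a) Not entailed — the narrative places the breaking before the building, not after.
(b) Entailed — the narrative places the breaking before the building.
(c) Entailed — 'Noor broke the bottle' is causative; it entails the inchoative 'the bottle broke'.
(d) Not entailed — 'was painting' is progressive on an accomplishment; it does not entail the completed 'painted'.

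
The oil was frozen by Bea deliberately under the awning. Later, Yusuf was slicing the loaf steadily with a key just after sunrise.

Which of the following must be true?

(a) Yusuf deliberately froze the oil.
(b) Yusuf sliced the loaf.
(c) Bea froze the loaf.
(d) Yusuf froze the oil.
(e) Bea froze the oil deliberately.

(e)

(a) Not entailed — the passage has Bea freezing the oil, not Yusuf.
(b) Not entailed — 'was slicing' is progressive on an accomplishment; it does not entail the completed 'sliced'.
(c) Not entailed — Bea froze the oil, not the loaf; the loaf belongs to the slicing event.
(d) Not entailed — the passage has Bea freezing the oil, not Yusuf.
(e) Entailed — dropping 'under the awning' leaves a sub-description the original still satisfies.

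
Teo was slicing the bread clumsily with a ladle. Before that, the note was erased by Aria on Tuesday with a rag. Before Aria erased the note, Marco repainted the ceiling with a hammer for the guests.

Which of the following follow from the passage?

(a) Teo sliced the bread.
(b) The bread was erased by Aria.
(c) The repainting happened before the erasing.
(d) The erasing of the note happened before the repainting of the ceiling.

(a) Not entailed — 'was slicing' is progressive on an accomplishment; it does not entail the completed 'sliced'.
(b) Not entailed — Aria erased the note, not the bread; the bread belongs to the slicing event.
(c) Entailed — the narrative places the repainting before the erasing.
(d) Not entailed — the narrative places the repainting before the erasing, not after.

(c)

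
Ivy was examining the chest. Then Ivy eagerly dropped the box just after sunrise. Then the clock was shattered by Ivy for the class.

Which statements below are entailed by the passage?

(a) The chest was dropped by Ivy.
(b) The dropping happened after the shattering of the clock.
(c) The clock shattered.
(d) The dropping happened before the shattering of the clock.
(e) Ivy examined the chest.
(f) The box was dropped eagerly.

(c), (d), (e), (f)

(a) Not entailed — Ivy dropped the box, not the chest; the chest belongs to the examining event.
(b) Not entailed — the narrative places the dropping before the shattering, not after.
(c) Entailed — 'Ivy shattered the clock' is causative; it entails the inchoative 'the clock shattered'.
(d) Entailed — the narrative places the dropping before the shattering.
(e) Entailed — 'examine' is an activity; 'was examining' entails that some examining happened, so 'examined' holds.
(f) Entailed — every conjunct here is already in the original dropping event.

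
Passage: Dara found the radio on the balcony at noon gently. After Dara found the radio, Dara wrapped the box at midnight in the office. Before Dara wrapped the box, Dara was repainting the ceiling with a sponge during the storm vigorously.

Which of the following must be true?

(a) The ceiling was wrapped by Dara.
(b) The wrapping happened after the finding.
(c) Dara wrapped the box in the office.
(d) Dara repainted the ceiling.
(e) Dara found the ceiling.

(b), (c)

(a) Not entailed — Dara wrapped the box, not the ceiling; the ceiling belongs to the repainting event.
(b) Entailed — the narrative places the finding before the wrapping.
(c) Entailed — the original entails any weakening of itself; this just drops 'at midnight'.
(d) Not entailed — 'was repainting' is progressive on an accomplishment; it does not entail the completed 'repainted'.
(e) Not entailed — Dara found the radio, not the ceiling; the ceiling belongs to the repainting event.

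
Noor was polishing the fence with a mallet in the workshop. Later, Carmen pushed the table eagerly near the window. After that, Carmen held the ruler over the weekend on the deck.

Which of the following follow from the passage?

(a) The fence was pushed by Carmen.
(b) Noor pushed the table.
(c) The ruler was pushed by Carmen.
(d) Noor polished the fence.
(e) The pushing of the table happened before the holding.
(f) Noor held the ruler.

(a) Not entailed — Carmen pushed the table, not the fence; the fence belongs to the polishing event.
(b) Not entailed — the passage has Carmen pushing the table, not Noor.
(c) Not entailed — Carmen pushed the table, not the ruler; the ruler belongs to the holding event.
(d) Entailed — 'polish' is an activity; 'was polishing' entails that some polishing happened, so 'polished' holds.
(e) Entailed — the narrative places the pushing before the holding.
(f) Not entailed — the passage has Carmen holding the ruler, not Noor.

(d), (e)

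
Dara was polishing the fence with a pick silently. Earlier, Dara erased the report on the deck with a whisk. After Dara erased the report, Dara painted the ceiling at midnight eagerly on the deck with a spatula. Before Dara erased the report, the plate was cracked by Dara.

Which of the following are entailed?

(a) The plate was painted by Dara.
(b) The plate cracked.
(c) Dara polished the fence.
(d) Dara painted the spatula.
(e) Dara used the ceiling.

(a) Not entailed — Dara painted the ceiling, not the plate; the plate belongs to the cracking event.
(b) Entailed — 'Dara cracked the plate' is causative; it entails the inchoative 'the plate cracked'.
(c) Entailed — 'polish' is an activity; 'was polishing' entails that some polishing happened, so 'polished' holds.
(d) Not entailed — the spatula is the instrument, not what was painted.
(e) Not entailed — the ceiling is the patient, not an instrument — Dara used a spatula.

(b), (c)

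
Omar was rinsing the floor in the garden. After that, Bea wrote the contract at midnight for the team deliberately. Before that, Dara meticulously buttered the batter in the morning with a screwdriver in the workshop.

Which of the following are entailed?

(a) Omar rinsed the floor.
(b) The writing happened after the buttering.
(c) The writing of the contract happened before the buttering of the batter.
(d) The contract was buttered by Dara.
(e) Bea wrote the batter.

(a), (b)

(a) Entailed — 'rinse' is an activity; 'was rinsing' entails that some rinsing happened, so 'rinsed' holds.
(b) Entailed — the narrative places the buttering before the writing.
(c) Not entailed — the narrative places the buttering before the writing, not after.
(d) Not entailed — Dara buttered the batter, not the contract; the contract belongs to the writing event.
(e) Not entailed — Bea wrote the contract, not the batter; the batter belongs to the buttering event.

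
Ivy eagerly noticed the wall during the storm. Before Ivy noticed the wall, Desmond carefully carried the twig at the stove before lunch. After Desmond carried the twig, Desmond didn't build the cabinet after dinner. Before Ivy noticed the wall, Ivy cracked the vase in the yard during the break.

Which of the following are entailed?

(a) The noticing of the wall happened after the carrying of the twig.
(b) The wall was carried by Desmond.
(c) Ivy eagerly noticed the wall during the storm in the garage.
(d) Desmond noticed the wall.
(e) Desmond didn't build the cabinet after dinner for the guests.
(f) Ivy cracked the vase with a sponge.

(a), (e)

(a) Entailed — the narrative places the carrying before the noticing.
(b) Not entailed — Desmond carried the twig, not the wall; the wall belongs to the noticing event.
(c) Not entailed — 'in the garage' adds information not in the original event.
(d) Not entailed — the passage has Ivy noticing the wall, not Desmond.
(e) Entailed — under negation, adding a further restriction is entailed: if no such building event occurred, none occurred for the guests either.
(f) Not entailed — 'with a sponge' adds information not in the original event.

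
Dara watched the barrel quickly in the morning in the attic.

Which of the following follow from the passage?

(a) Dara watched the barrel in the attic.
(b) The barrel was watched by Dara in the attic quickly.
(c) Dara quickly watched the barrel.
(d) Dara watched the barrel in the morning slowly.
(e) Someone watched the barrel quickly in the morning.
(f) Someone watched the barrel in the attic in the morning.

(a), (b), (c), (e), (f)

(a) Entailed — this follows by dropping conjuncts from the watching event's description.
(b) Entailed — every conjunct here is already in the original watching event.
(c) Entailed — this follows by dropping conjuncts from the watching event's description.
(d) Not entailed — 'slowly' adds a manner not in (and inconsistent with) the original.
(e) Entailed — the original entails any weakening of itself; this just drops 'in the attic' and generalizes the agent.
(f) Entailed — dropping 'quickly' and generalizing the agent leaves a sub-description the original still satisfies.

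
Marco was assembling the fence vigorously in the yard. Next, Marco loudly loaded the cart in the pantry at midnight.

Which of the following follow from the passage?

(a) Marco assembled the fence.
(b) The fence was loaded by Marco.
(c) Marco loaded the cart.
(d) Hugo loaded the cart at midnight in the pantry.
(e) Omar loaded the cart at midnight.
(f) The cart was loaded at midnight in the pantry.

(a) Not entailed — 'was assembling' is progressive on an accomplishment; it does not entail the completed 'assembled'.
(b) Not entailed — Marco loaded the cart, not the fence; the fence belongs to the assembling event.
(c) Entailed — every conjunct here is already in the original loading event.
(d) Not entailed — the passage has Marco loading the cart, not Hugo.
(e) Not entailed — the passage has Marco loading the cart, not Omar.
(f) Entailed — the original entails any weakening of itself; this just drops 'loudly' and generalizes the agent.

(c), (f)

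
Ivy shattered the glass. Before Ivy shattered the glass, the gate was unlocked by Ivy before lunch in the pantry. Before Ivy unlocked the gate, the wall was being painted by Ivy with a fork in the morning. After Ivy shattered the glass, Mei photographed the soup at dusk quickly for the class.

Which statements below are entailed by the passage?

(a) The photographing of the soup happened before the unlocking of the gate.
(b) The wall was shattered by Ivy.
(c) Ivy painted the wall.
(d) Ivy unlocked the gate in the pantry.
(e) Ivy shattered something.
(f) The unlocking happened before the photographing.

(d), (e), (f)

(a) Not entailed — the narrative places the unlocking before the photographing, not after.
(b) Not entailed — Ivy shattered the glass, not the wall; the wall belongs to the painting event.
(c) Not entailed — 'was painting' is progressive on an accomplishment; it does not entail the completed 'painted'.
(d) Entailed — this follows by dropping conjuncts from the unlocking event's description.
(e) Entailed — the original entails any weakening of itself; this just generalizes the patient.
(f) Entailed — the narrative places the unlocking before the photographing.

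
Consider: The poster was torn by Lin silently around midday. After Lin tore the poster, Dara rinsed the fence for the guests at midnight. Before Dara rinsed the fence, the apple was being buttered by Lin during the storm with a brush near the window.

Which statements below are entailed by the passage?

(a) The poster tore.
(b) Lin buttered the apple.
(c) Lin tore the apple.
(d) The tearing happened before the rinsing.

(a), (d)

(a) Entailed — 'Lin tore the poster' is causative; it entails the inchoative 'the poster tore'.
(b) Not entailed — 'was buttering' is progressive on an accomplishment; it does not entail the completed 'buttered'.
(c) Not entailed — Lin tore the poster, not the apple; the apple belongs to the buttering event.
(d) Entailed — the narrative places the tearing before the rinsing.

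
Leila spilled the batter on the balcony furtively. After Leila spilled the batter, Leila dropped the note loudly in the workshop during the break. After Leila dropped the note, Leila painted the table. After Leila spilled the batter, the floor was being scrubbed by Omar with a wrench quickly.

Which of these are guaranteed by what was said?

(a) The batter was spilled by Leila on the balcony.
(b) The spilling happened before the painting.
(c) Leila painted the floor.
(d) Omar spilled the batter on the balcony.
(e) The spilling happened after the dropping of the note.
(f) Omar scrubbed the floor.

(a) Entailed — this follows by dropping conjuncts from the spilling event's description.
(b) Entailed — the narrative places the spilling before the painting.
(c) Not entailed — Leila painted the table, not the floor; the floor belongs to the scrubbing event.
(d) Not entailed — the passage has Leila spilling the batter, not Omar.
(e) Not entailed — the narrative places the spilling before the dropping, not after.
(f) Entailed — 'scrub' is an activity; 'was scrubbing' entails that some scrubbing happened, so 'scrubbed' holds.

(a), (b), (f)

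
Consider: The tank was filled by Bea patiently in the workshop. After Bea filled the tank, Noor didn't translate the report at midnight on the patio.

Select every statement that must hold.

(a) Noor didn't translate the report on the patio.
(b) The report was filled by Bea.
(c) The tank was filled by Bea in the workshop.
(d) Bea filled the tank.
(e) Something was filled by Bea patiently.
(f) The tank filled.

(c), (d), (e), (f)

(a) Not entailed — dropping 'at midnight' under negation is not valid — the original leaves open that Noor translated the report some other way.
(b) Not entailed — Bea filled the tank, not the report; the report belongs to the translating event.
(c) Entailed — dropping 'patiently' leaves a sub-description the original still satisfies.
(d) Entailed — the original entails any weakening of itself; this just drops 'patiently', 'in the workshop'.
(e) Entailed — this follows by dropping conjuncts from the filling event's description.
(f) Entailed — 'Bea filled the tank' is causative; it entails the inchoative 'the tank filled'.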